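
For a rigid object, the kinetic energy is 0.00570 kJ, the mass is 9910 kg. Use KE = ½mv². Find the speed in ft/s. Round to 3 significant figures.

0.111 ft/s

Rearranging: v = √(2·KE/m).
KE = 0.00570 kJ = 5.700 J; m = 9910 kg.
v = 0.03392 m/s
0.03392 m/s × (1 ft/s / 0.3048 m/s) = 0.1113 ft/s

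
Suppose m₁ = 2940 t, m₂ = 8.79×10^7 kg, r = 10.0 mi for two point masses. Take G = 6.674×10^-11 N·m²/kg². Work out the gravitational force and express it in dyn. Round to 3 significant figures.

6.66 dyn

From Newton's law of gravitation: F = Gm₁m₂/r².
m₁ = 2940 t = 2.940×10^6 kg; m₂ = 8.79×10^7 kg; r = 10.0 mi = 16093 m; G = 6.674×10^-11 N·m²/kg².
F = 6.659×10^-5 N
6.659×10^-5 N × (1 dyn / 1.000×10^-5 N) = 6.659 dyn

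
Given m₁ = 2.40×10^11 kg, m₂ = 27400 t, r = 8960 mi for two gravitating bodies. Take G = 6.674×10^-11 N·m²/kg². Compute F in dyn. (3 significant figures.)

0.211 dyn

Directly: F = Gm₁m₂/r².
m₁ = 2.40×10^11 kg; m₂ = 27400 t = 2.740×10^7 kg; r = 8960 mi = 1.442×10^7 m; G = 6.674×10^-11 N·m²/kg².
F = 2.111×10^-6 N
2.111×10^-6 N × (1 dyn / 1.000×10^-5 N) = 0.2111 dyn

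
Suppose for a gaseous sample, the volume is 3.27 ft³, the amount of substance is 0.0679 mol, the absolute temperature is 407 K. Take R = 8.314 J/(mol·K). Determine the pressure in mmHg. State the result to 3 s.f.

From the ideal-gas law: P = nRT/V.
V = 3.27 ft³ = 0.09260 m³; n = 0.0679 mol; T = 407 K; R = 8.314 J/(mol·K).
P = 2481 Pa
2481 Pa × (1 mmHg / 133.3 Pa) = 18.61 mmHg

18.6 mmHg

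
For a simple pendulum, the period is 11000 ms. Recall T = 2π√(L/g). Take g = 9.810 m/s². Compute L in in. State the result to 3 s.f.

Rearranging: L = g·(T/2π)².
T = 11000 ms = 11.00 s; g = 9.810 m/s².
L = 30.07 m
30.07 m × (1 in / 0.02540 m) = 1184 in

1180 in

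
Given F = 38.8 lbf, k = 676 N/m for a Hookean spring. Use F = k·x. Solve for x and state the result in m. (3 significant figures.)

From Hooke's law: x = F/k.
F = 38.8 lbf = 172.6 N; k = 676 N/m.
x = 0.2553 m

0.255 m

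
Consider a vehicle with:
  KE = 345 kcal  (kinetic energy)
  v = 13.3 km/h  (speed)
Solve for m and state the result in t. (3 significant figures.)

212 t

Solving KE = ½mv² for m: m = 2·KE/v².
KE = 345 kcal = 1.443×10^6 J; v = 13.3 km/h = 3.694 m/s.
m = 2.115×10^5 kg
2.115×10^5 kg × (1 t / 1000 kg) = 211.5 t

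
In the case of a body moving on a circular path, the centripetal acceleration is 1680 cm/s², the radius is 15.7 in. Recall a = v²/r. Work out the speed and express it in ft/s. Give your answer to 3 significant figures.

Solving a = v²/r for v: v = √(a·r).
a = 1680 cm/s² = 16.80 m/s²; r = 15.7 in = 0.3988 m.
v = 2.588 m/s
2.588 m/s × (1 ft/s / 0.3048 m/s) = 8.492 ft/s

8.49 ft/s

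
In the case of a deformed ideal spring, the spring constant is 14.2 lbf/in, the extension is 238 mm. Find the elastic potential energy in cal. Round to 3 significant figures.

Directly: U = ½kx².
k = 14.2 lbf/in = 2487 N/m; x = 238 mm = 0.2380 m.
U = 70.43 J  (the unit combination reduces to kg·m²/s² = J)
70.43 J × (1 cal / 4.184 J) = 16.83 cal

16.8 cal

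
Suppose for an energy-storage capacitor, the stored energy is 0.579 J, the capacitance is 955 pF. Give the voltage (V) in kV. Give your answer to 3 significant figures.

34.8 kV

Rearranging E = ½C·V² for V: V = √(2E/C).
E = 0.579 J; C = 955 pF = 9.550×10^-10 F.
V = 34822 V  (the unit combination reduces to kg·m²/(A·s³) = V)
34822 V × (1 kV / 1000 V) = 34.82 kV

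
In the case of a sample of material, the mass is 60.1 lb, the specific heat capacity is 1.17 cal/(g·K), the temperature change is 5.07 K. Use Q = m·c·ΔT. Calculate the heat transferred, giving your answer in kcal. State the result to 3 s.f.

162 kcal

Directly: Q = mcΔT.
m = 60.1 lb = 27.26 kg; c = 1.17 cal/(g·K) = 4895 J/(kg·K); ΔT = 5.07 K.
Q = 6.766×10^5 J  (the unit combination reduces to kg·m²/s² = J)
6.766×10^5 J × (1 kcal / 4184 J) = 161.7 kcal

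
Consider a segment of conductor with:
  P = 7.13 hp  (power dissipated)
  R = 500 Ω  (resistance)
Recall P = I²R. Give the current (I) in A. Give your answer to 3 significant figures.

Solving P = I²R for I: I = √(P/R).
P = 7.13 hp = 5317 W; R = 500 Ω.
I = 3.261 A

3.26 A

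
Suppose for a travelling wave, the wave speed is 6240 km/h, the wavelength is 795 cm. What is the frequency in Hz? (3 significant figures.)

218 Hz

Rearranging: f = v/λ.
v = 6240 km/h = 1733 m/s; λ = 795 cm = 7.950 m.
f = 218.0 Hz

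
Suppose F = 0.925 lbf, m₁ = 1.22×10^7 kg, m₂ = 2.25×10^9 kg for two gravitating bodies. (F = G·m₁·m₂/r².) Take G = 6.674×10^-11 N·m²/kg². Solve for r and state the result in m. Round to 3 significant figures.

From Newton's law of gravitation: r = √(G·m₁m₂/F).
F = 0.925 lbf = 4.115 N; m₁ = 1.22×10^7 kg; m₂ = 2.25×10^9 kg; G = 6.674×10^-11 N·m²/kg².
r = 667.3 m

667 m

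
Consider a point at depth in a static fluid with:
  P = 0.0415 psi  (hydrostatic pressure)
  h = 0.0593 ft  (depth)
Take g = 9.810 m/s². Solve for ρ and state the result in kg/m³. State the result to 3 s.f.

1610 kg/m³

Solving P = ρ·g·h for ρ: ρ = P/(g·h).
P = 0.0415 psi = 286.1 Pa; h = 0.0593 ft = 0.01807 m; g = 9.810 m/s².
ρ = 1614 kg/m³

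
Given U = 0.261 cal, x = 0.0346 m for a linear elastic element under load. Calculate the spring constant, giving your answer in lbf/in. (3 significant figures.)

10.4 lbf/in

Rearranging: k = 2U/x².
U = 0.261 cal = 1.092 J; x = 0.0346 m.
k = 1824 N/m
1824 N/m × (1 lbf/in / 175.1 N/m) = 10.42 lbf/in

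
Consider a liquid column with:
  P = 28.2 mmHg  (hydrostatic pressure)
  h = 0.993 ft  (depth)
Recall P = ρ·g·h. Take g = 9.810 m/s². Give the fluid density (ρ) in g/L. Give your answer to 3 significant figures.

Solving P = ρ·g·h for ρ: ρ = P/(g·h).
P = 28.2 mmHg = 3760 Pa; h = 0.993 ft = 0.3027 m; g = 9.810 m/s².
ρ = 1266 kg/m³
Since 1 g/L = 1 kg/m³, 1266 g/L.

1270 g/L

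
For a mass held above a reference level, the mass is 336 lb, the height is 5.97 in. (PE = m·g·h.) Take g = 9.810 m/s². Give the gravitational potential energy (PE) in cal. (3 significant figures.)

PE is given directly by: PE = mgh.
m = 336 lb = 152.4 kg; h = 5.97 in = 0.1516 m; g = 9.810 m/s².
PE = 226.7 J
226.7 J × (1 cal / 4.184 J) = 54.19 cal

54.2 cal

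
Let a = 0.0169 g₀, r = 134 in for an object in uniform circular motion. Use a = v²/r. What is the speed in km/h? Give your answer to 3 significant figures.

Solving a = v²/r for v: v = √(a·r).
a = 0.0169 g₀ = 0.1657 m/s²; r = 134 in = 3.404 m.
v = 0.7511 m/s
0.7511 m/s × (1 km/h / 0.2778 m/s) = 2.704 km/h

2.70 km/h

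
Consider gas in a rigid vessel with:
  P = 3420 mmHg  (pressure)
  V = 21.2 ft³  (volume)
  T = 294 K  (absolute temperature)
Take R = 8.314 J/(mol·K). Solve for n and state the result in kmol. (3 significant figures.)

From the ideal-gas law: n = PV/(RT).
P = 3420 mmHg = 4.560×10^5 Pa; V = 21.2 ft³ = 0.6003 m³; T = 294 K; R = 8.314 J/(mol·K).
n = 112.0 mol
112.0 mol × (1 kmol / 1000 mol) = 0.1120 kmol

0.112 kmol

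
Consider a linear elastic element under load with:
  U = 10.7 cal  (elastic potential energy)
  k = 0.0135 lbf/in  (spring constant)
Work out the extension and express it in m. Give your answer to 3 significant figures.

Solving U = ½k·x² for x: x = √(2U/k).
U = 10.7 cal = 44.77 J; k = 0.0135 lbf/in = 2.364 N/m.
x = 6.154 m

6.15 m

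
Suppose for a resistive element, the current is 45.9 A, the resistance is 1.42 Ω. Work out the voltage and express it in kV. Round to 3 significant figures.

Directly: V = IR.
I = 45.9 A; R = 1.42 Ω.
V = 65.18 V
65.18 V × (1 kV / 1000 V) = 0.06518 kV

0.0652 kV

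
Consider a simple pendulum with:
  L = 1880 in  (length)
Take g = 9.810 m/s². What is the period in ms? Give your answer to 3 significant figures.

T is given directly by: T = 2π√(L/g).
L = 1880 in = 47.75 m; g = 9.810 m/s².
T = 13.86 s
13.86 s × (1 ms / 0.001000 s) = 13862 ms

13900 ms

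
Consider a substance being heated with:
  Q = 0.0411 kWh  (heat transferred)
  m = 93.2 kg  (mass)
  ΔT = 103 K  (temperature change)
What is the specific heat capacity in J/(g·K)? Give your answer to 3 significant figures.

0.0154 J/(g·K)

Rearranging: c = Q/(m·ΔT).
Q = 0.0411 kWh = 1.480×10^5 J; m = 93.2 kg; ΔT = 103 K.
c = 15.41 J/(kg·K)
15.41 J/(kg·K) × (1 J/(g·K) / 1000 J/(kg·K)) = 0.01541 J/(g·K)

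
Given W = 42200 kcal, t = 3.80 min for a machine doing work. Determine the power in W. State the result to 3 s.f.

7.74×10^5 W

Directly: P = W/t.
W = 42200 kcal = 1.766×10^8 J; t = 3.80 min = 228.0 s.
P = 7.744×10^5 W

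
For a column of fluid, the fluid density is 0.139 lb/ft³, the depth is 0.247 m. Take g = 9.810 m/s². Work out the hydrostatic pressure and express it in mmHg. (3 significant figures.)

0.0405 mmHg

Directly: P = ρgh.
ρ = 0.139 lb/ft³ = 2.227 kg/m³; h = 0.247 m; g = 9.810 m/s².
P = 5.395 Pa
5.395 Pa × (1 mmHg / 133.3 Pa) = 0.04047 mmHg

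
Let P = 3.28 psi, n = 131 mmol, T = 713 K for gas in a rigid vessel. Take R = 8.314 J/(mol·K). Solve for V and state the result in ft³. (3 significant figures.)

Rearranging: V = nRT/P.
P = 3.28 psi = 22615 Pa; n = 131 mmol = 0.1310 mol; T = 713 K; R = 8.314 J/(mol·K).
V = 0.03434 m³
0.03434 m³ × (1 ft³ / 0.02832 m³) = 1.213 ft³

1.21 ft³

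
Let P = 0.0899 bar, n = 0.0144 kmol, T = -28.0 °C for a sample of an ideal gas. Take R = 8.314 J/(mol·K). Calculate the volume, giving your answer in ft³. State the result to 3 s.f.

115 ft³

Rearranging PV = nRT for V: V = nRT/P.
P = 0.0899 bar = 8990 Pa; n = 0.0144 kmol = 14.40 mol; T = -28.0 °C = 245.1 K; R = 8.314 J/(mol·K).
V = 3.265 m³
3.265 m³ × (1 ft³ / 0.02832 m³) = 115.3 ft³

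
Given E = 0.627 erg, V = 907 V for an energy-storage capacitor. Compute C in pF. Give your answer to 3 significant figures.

Rearranging: C = 2E/V².
E = 0.627 erg = 6.270×10^-8 J; V = 907 V.
C = 1.524×10^-13 F
1.524×10^-13 F × (1 pF / 1.000×10^-12 F) = 0.1524 pF

0.152 pF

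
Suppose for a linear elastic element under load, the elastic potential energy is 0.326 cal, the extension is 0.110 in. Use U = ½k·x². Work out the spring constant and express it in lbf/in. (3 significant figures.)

Solving U = ½k·x² for k: k = 2U/x².
U = 0.326 cal = 1.364 J; x = 0.110 in = 0.002794 m.
k = 3.495×10^5 N/m
3.495×10^5 N/m × (1 lbf/in / 175.1 N/m) = 1995 lbf/in

2000 lbf/in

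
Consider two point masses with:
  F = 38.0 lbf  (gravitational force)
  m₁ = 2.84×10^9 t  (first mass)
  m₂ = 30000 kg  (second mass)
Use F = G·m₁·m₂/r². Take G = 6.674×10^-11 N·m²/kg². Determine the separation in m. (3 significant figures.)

183 m

Rearranging F = G·m₁·m₂/r² for r: r = √(G·m₁m₂/F).
F = 38.0 lbf = 169.0 N; m₁ = 2.84×10^9 t = 2.840×10^12 kg; m₂ = 30000 kg; G = 6.674×10^-11 N·m²/kg².
r = 183.4 m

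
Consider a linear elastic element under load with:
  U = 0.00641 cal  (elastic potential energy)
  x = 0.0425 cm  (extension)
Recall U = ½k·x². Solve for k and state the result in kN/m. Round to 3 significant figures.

297 kN/m

Rearranging U = ½k·x² for k: k = 2U/x².
U = 0.00641 cal = 0.02682 J; x = 0.0425 cm = 4.250×10^-4 m.
k = 2.970×10^5 N/m
2.970×10^5 N/m × (1 kN/m / 1000 N/m) = 297.0 kN/m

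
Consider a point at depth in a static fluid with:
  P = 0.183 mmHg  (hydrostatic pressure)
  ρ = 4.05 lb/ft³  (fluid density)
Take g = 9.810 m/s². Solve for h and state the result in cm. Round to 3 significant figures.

Rearranging P = ρ·g·h for h: h = P/(ρ·g).
P = 0.183 mmHg = 24.40 Pa; ρ = 4.05 lb/ft³ = 64.87 kg/m³; g = 9.810 m/s².
h = 0.03834 m
0.03834 m × (1 cm / 0.01000 m) = 3.834 cm

3.83 cm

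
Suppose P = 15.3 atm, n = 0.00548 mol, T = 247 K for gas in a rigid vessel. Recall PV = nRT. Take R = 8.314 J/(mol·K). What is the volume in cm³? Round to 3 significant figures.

Rearranging PV = nRT for V: V = nRT/P.
P = 15.3 atm = 1.550×10^6 Pa; n = 0.00548 mol; T = 247 K; R = 8.314 J/(mol·K).
V = 7.259×10^-6 m³
7.259×10^-6 m³ × (1 cm³ / 1.000×10^-6 m³) = 7.259 cm³

7.26 cm³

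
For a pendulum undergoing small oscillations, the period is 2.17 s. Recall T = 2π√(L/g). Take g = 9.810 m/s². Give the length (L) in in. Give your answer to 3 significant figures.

Rearranging T = 2π√(L/g) for L: L = g·(T/2π)².
T = 2.17 s; g = 9.810 m/s².
L = 1.170 m
1.170 m × (1 in / 0.02540 m) = 46.07 in

46.1 in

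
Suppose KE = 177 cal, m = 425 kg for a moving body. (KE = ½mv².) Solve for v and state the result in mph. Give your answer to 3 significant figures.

Rearranging KE = ½mv² for v: v = √(2·KE/m).
KE = 177 cal = 740.6 J; m = 425 kg.
v = 1.867 m/s
1.867 m/s × (1 mph / 0.4470 m/s) = 4.176 mph

4.18 mph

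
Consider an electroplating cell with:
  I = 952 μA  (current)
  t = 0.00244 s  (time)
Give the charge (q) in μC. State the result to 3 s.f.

q is given directly by: q = It.
I = 952 μA = 9.520×10^-4 A; t = 0.00244 s.
q = 2.323×10^-6 C  (the unit combination reduces to A·s = C)
2.323×10^-6 C × (1 μC / 1.000×10^-6 C) = 2.323 μC

2.32 μC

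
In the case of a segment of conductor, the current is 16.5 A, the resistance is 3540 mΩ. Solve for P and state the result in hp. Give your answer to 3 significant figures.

Directly: P = I²R.
I = 16.5 A; R = 3540 mΩ = 3.540 Ω.
P = 963.8 W
963.8 W × (1 hp / 745.7 W) = 1.292 hp

1.29 hp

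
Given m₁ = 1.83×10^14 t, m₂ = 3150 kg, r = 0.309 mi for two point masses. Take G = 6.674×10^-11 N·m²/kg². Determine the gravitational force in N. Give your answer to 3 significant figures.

Directly: F = Gm₁m₂/r².
m₁ = 1.83×10^14 t = 1.830×10^17 kg; m₂ = 3150 kg; r = 0.309 mi = 497.3 m; G = 6.674×10^-11 N·m²/kg².
F = 1.556×10^5 N

1.56×10^5 N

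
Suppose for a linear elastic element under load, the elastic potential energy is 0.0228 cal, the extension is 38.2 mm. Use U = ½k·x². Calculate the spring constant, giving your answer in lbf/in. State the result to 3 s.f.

Rearranging: k = 2U/x².
U = 0.0228 cal = 0.09540 J; x = 38.2 mm = 0.03820 m.
k = 130.7 N/m
130.7 N/m × (1 lbf/in / 175.1 N/m) = 0.7466 lbf/in

0.747 lbf/in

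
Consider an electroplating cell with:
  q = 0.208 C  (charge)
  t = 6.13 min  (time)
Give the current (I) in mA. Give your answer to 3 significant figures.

0.566 mA

Solving q = I·t for I: I = q/t.
q = 0.208 C; t = 6.13 min = 367.8 s.
I = 5.655×10^-4 A
5.655×10^-4 A × (1 mA / 0.001000 A) = 0.5655 mA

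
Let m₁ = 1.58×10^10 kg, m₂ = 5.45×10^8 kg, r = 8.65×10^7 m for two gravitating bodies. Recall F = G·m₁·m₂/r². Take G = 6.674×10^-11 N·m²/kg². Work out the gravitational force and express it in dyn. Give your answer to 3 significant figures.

0.00768 dyn

F is given directly by: F = Gm₁m₂/r².
m₁ = 1.58×10^10 kg; m₂ = 5.45×10^8 kg; r = 8.65×10^7 m; G = 6.674×10^-11 N·m²/kg².
F = 7.681×10^-8 N  (the unit combination reduces to kg·m/s² = N)
7.681×10^-8 N × (1 dyn / 1.000×10^-5 N) = 0.007681 dyn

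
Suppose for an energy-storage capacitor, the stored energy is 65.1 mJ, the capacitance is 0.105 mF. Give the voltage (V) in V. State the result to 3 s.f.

35.2 V

Rearranging E = ½C·V² for V: V = √(2E/C).
E = 65.1 mJ = 0.06510 J; C = 0.105 mF = 1.050×10^-4 F.
V = 35.21 V  (the unit combination reduces to kg·m²/(A·s³) = V)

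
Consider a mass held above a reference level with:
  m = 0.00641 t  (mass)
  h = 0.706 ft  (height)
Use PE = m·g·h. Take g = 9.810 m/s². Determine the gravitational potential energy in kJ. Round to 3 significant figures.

0.0135 kJ

PE is given directly by: PE = mgh.
m = 0.00641 t = 6.410 kg; h = 0.706 ft = 0.2152 m; g = 9.810 m/s².
PE = 13.53 J  (the unit combination reduces to kg·m²/s² = J)
13.53 J × (1 kJ / 1000 J) = 0.01353 kJ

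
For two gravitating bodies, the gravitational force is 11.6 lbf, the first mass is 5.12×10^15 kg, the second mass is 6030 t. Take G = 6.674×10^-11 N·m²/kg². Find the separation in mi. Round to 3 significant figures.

124 mi

Solving F = G·m₁·m₂/r² for r: r = √(G·m₁m₂/F).
F = 11.6 lbf = 51.60 N; m₁ = 5.12×10^15 kg; m₂ = 6030 t = 6.030×10^6 kg; G = 6.674×10^-11 N·m²/kg².
r = 1.998×10^5 m
1.998×10^5 m × (1 mi / 1609 m) = 124.2 mi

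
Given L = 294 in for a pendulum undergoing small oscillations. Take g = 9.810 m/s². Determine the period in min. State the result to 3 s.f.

T is given directly by: T = 2π√(L/g).
L = 294 in = 7.468 m; g = 9.810 m/s².
T = 5.482 s
5.482 s × (1 min / 60.00 s) = 0.09137 min

0.0914 min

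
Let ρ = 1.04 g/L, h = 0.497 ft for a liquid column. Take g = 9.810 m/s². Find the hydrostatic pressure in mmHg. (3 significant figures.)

0.0116 mmHg

Directly: P = ρgh.
ρ = 1.04 g/L = 1.040 kg/m³; h = 0.497 ft = 0.1515 m; g = 9.810 m/s².
P = 1.546 Pa
1.546 Pa × (1 mmHg / 133.3 Pa) = 0.01159 mmHg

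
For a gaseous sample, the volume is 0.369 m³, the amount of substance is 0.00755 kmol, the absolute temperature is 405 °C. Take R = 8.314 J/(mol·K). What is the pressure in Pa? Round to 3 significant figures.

1.15×10^5 Pa

Directly: P = nRT/V.
V = 0.369 m³; n = 0.00755 kmol = 7.550 mol; T = 405 °C = 678.1 K; R = 8.314 J/(mol·K).
P = 1.154×10^5 Pa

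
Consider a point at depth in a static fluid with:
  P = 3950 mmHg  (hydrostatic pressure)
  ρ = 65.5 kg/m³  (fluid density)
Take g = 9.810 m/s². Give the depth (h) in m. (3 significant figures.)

Solving P = ρ·g·h for h: h = P/(ρ·g).
P = 3950 mmHg = 5.266×10^5 Pa; ρ = 65.5 kg/m³; g = 9.810 m/s².
h = 819.6 m

820 m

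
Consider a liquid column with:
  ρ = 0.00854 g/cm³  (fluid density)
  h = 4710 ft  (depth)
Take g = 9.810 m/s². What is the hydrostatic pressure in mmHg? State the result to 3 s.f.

P is given directly by: P = ρgh.
ρ = 0.00854 g/cm³ = 8.540 kg/m³; h = 4710 ft = 1436 m; g = 9.810 m/s².
P = 1.203×10^5 Pa  (the unit combination reduces to kg/(m·s²) = Pa)
1.203×10^5 Pa × (1 mmHg / 133.3 Pa) = 902.1 mmHg

902 mmHg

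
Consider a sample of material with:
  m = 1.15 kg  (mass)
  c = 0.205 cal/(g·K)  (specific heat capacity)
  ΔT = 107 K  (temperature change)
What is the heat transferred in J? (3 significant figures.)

Directly: Q = mcΔT.
m = 1.15 kg; c = 0.205 cal/(g·K) = 857.7 J/(kg·K); ΔT = 107 K.
Q = 1.055×10^5 J

1.06×10^5 J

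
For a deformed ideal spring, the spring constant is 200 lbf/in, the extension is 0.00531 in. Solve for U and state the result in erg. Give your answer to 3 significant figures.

3190 erg

U is given directly by: U = ½kx².
k = 200 lbf/in = 35025 N/m; x = 0.00531 in = 1.349×10^-4 m.
U = 3.186×10^-4 J  (the unit combination reduces to kg·m²/s² = J)
3.186×10^-4 J × (1 erg / 1.000×10^-7 J) = 3186 erg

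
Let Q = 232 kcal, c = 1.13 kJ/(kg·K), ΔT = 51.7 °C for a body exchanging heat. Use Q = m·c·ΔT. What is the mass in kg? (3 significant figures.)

16.6 kg

Rearranging Q = m·c·ΔT for m: m = Q/(c·ΔT).
Q = 232 kcal = 9.707×10^5 J; c = 1.13 kJ/(kg·K) = 1130 J/(kg·K); ΔT = 51.7 °C = 51.70 K.
m = 16.62 kg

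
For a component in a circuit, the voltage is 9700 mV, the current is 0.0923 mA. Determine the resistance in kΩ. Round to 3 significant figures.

From Ohm's law: R = V/I.
V = 9700 mV = 9.700 V; I = 0.0923 mA = 9.230×10^-5 A.
R = 1.051×10^5 Ω
1.051×10^5 Ω × (1 kΩ / 1000 Ω) = 105.1 kΩ

105 kΩ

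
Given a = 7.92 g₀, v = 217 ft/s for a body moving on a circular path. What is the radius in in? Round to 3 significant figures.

Solving a = v²/r for r: r = v²/a.
a = 7.92 g₀ = 77.67 m/s²; v = 217 ft/s = 66.14 m/s.
r = 56.33 m
56.33 m × (1 in / 0.02540 m) = 2218 in

2220 in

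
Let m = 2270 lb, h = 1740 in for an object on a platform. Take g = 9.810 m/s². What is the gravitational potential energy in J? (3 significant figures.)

4.46×10^5 J

PE is given directly by: PE = mgh.
m = 2270 lb = 1030 kg; h = 1740 in = 44.20 m; g = 9.810 m/s².
PE = 4.464×10^5 J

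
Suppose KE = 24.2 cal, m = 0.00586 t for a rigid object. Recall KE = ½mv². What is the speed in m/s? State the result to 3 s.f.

5.88 m/s

Rearranging KE = ½mv² for v: v = √(2·KE/m).
KE = 24.2 cal = 101.3 J; m = 0.00586 t = 5.860 kg.
v = 5.879 m/s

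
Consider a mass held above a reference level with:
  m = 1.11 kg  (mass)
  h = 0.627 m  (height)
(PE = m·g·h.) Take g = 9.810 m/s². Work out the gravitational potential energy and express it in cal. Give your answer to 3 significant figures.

Directly: PE = mgh.
m = 1.11 kg; h = 0.627 m; g = 9.810 m/s².
PE = 6.827 J
6.827 J × (1 cal / 4.184 J) = 1.632 cal

1.63 cal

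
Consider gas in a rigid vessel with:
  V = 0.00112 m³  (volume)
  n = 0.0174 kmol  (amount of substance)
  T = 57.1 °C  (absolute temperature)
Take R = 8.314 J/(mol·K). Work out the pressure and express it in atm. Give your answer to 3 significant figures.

From the ideal-gas law: P = nRT/V.
V = 0.00112 m³; n = 0.0174 kmol = 17.40 mol; T = 57.1 °C = 330.2 K; R = 8.314 J/(mol·K).
P = 4.266×10^7 Pa  (the unit combination reduces to kg/(m·s²) = Pa)
4.266×10^7 Pa × (1 atm / 1.013×10^5 Pa) = 421.0 atm

421 atm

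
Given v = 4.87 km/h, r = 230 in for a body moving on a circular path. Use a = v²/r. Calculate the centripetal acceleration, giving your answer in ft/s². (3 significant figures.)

1.03 ft/s²

a is given directly by: a = v²/r.
v = 4.87 km/h = 1.353 m/s; r = 230 in = 5.842 m.
a = 0.3133 m/s²
0.3133 m/s² × (1 ft/s² / 0.3048 m/s²) = 1.028 ft/s²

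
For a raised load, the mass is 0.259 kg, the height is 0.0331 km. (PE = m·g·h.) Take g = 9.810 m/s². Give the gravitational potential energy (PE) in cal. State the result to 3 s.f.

20.1 cal

Directly: PE = mgh.
m = 0.259 kg; h = 0.0331 km = 33.10 m; g = 9.810 m/s².
PE = 84.10 J
84.10 J × (1 cal / 4.184 J) = 20.10 cal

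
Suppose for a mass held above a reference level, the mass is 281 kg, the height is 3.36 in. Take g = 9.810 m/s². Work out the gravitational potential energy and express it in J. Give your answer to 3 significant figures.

235 J

PE is given directly by: PE = mgh.
m = 281 kg; h = 3.36 in = 0.08534 m; g = 9.810 m/s².
PE = 235.3 J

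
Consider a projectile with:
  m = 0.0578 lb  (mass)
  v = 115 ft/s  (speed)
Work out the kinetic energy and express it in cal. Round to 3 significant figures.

Directly: KE = ½mv².
m = 0.0578 lb = 0.02622 kg; v = 115 ft/s = 35.05 m/s.
KE = 16.11 J
16.11 J × (1 cal / 4.184 J) = 3.849 cal

3.85 cal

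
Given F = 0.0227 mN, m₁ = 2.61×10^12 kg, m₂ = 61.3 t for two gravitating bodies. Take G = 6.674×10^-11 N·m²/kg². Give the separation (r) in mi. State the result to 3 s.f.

Rearranging: r = √(G·m₁m₂/F).
F = 0.0227 mN = 2.270×10^-5 N; m₁ = 2.61×10^12 kg; m₂ = 61.3 t = 61300 kg; G = 6.674×10^-11 N·m²/kg².
r = 6.859×10^5 m
6.859×10^5 m × (1 mi / 1609 m) = 426.2 mi

426 mi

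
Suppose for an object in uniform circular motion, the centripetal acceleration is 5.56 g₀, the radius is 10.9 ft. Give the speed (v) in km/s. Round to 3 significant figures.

0.0135 km/s

Rearranging: v = √(a·r).
a = 5.56 g₀ = 54.52 m/s²; r = 10.9 ft = 3.322 m.
v = 13.46 m/s
13.46 m/s × (1 km/s / 1000 m/s) = 0.01346 km/s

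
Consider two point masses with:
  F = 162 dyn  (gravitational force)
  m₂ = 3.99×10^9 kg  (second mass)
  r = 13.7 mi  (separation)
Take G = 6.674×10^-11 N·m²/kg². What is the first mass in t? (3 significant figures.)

2960 t

Solving F = G·m₁·m₂/r² for m₁: m₁ = F·r²/(G·m₂).
F = 162 dyn = 0.001620 N; m₂ = 3.99×10^9 kg; r = 13.7 mi = 22048 m; G = 6.674×10^-11 N·m²/kg².
m₁ = 2.957×10^6 kg
2.957×10^6 kg × (1 t / 1000 kg) = 2957 t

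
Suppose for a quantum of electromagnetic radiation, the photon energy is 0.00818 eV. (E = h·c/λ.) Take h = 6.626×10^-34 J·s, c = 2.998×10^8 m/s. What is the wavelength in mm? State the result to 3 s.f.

Rearranging: λ = hc/E.
E = 0.00818 eV = 1.311×10^-21 J; h = 6.626×10^-34 J·s; c = 2.998×10^8 m/s.
λ = 1.516×10^-4 m
1.516×10^-4 m × (1 mm / 0.001000 m) = 0.1516 mm

0.152 mm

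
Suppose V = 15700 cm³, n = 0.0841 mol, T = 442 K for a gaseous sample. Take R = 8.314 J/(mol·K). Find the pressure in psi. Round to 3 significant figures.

From the ideal-gas law: P = nRT/V.
V = 15700 cm³ = 0.01570 m³; n = 0.0841 mol; T = 442 K; R = 8.314 J/(mol·K).
P = 19685 Pa
19685 Pa × (1 psi / 6895 Pa) = 2.855 psi

2.86 psi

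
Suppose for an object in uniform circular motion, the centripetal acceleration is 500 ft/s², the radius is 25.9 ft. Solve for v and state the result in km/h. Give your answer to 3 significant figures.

125 km/h

Rearranging: v = √(a·r).
a = 500 ft/s² = 152.4 m/s²; r = 25.9 ft = 7.894 m.
v = 34.69 m/s
34.69 m/s × (1 km/h / 0.2778 m/s) = 124.9 km/h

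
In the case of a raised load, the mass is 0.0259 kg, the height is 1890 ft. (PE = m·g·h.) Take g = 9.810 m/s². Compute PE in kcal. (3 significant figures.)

0.0350 kcal

Directly: PE = mgh.
m = 0.0259 kg; h = 1890 ft = 576.1 m; g = 9.810 m/s².
PE = 146.4 J
146.4 J × (1 kcal / 4184 J) = 0.03498 kcal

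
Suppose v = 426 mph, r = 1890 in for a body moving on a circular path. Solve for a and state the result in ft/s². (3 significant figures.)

Directly: a = v²/r.
v = 426 mph = 190.4 m/s; r = 1890 in = 48.01 m.
a = 755.5 m/s²
755.5 m/s² × (1 ft/s² / 0.3048 m/s²) = 2479 ft/s²

2480 ft/s²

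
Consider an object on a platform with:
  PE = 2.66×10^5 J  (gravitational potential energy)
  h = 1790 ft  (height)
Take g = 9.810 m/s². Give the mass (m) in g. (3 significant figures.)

49700 g

Rearranging PE = m·g·h for m: m = PE/(g·h).
PE = 2.66×10^5 J; h = 1790 ft = 545.6 m; g = 9.810 m/s².
m = 49.70 kg
49.70 kg × (1 g / 0.001000 kg) = 49699 g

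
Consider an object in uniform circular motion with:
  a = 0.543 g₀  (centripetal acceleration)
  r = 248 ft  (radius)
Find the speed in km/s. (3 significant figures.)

Solving a = v²/r for v: v = √(a·r).
a = 0.543 g₀ = 5.325 m/s²; r = 248 ft = 75.59 m.
v = 20.06 m/s
20.06 m/s × (1 km/s / 1000 m/s) = 0.02006 km/s

0.0201 km/s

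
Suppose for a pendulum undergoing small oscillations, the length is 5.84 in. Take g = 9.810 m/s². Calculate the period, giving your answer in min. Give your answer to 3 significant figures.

0.0129 min

T is given directly by: T = 2π√(L/g).
L = 5.84 in = 0.1483 m; g = 9.810 m/s².
T = 0.7726 s
0.7726 s × (1 min / 60.00 s) = 0.01288 min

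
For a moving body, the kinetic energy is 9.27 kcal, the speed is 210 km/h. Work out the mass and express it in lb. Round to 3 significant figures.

Solving KE = ½mv² for m: m = 2·KE/v².
KE = 9.27 kcal = 38786 J; v = 210 km/h = 58.33 m/s.
m = 22.80 kg
22.80 kg × (1 lb / 0.4536 kg) = 50.26 lb

50.3 lb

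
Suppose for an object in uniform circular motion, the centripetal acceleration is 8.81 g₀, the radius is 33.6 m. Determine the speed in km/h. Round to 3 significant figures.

194 km/h

Solving a = v²/r for v: v = √(a·r).
a = 8.81 g₀ = 86.40 m/s²; r = 33.6 m.
v = 53.88 m/s
53.88 m/s × (1 km/h / 0.2778 m/s) = 194.0 km/h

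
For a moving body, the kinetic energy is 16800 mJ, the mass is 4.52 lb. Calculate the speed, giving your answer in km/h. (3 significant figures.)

14.6 km/h

Rearranging KE = ½mv² for v: v = √(2·KE/m).
KE = 16800 mJ = 16.80 J; m = 4.52 lb = 2.050 kg.
v = 4.048 m/s
4.048 m/s × (1 km/h / 0.2778 m/s) = 14.57 km/h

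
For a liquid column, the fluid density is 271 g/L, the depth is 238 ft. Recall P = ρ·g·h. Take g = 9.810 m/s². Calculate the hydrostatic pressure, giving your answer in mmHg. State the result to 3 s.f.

1450 mmHg

Directly: P = ρgh.
ρ = 271 g/L = 271.0 kg/m³; h = 238 ft = 72.54 m; g = 9.810 m/s².
P = 1.929×10^5 Pa
1.929×10^5 Pa × (1 mmHg / 133.3 Pa) = 1447 mmHg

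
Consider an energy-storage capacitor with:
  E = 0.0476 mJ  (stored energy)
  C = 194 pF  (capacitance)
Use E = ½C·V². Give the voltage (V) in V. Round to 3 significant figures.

Rearranging E = ½C·V² for V: V = √(2E/C).
E = 0.0476 mJ = 4.760×10^-5 J; C = 194 pF = 1.940×10^-10 F.
V = 700.5 V

701 V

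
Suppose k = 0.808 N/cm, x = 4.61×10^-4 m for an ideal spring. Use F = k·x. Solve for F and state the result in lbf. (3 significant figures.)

0.00837 lbf

From Hooke's law: F = kx.
k = 0.808 N/cm = 80.80 N/m; x = 4.61×10^-4 m.
F = 0.03725 N  (the unit combination reduces to kg·m/s² = N)
0.03725 N × (1 lbf / 4.448 N) = 0.008374 lbf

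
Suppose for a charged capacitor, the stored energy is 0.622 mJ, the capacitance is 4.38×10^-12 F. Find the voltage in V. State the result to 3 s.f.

16900 V

Solving E = ½C·V² for V: V = √(2E/C).
E = 0.622 mJ = 6.220×10^-4 J; C = 4.38×10^-12 F.
V = 16853 V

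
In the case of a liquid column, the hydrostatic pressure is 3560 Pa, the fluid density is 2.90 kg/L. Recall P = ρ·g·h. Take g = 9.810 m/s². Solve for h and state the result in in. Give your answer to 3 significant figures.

4.93 in

Solving P = ρ·g·h for h: h = P/(ρ·g).
P = 3560 Pa; ρ = 2.90 kg/L = 2900 kg/m³; g = 9.810 m/s².
h = 0.1251 m
0.1251 m × (1 in / 0.02540 m) = 4.927 in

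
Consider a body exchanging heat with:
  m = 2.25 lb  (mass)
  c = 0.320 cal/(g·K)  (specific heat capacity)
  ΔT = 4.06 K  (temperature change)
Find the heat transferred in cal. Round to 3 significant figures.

Directly: Q = mcΔT.
m = 2.25 lb = 1.021 kg; c = 0.320 cal/(g·K) = 1339 J/(kg·K); ΔT = 4.06 K.
Q = 5548 J
5548 J × (1 cal / 4.184 J) = 1326 cal

1330 cal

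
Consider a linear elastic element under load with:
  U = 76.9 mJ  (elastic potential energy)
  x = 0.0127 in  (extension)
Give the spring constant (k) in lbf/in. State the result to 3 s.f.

Rearranging U = ½k·x² for k: k = 2U/x².
U = 76.9 mJ = 0.07690 J; x = 0.0127 in = 3.226×10^-4 m.
k = 1.478×10^6 N/m
1.478×10^6 N/m × (1 lbf/in / 175.1 N/m) = 8440 lbf/in

8440 lbf/in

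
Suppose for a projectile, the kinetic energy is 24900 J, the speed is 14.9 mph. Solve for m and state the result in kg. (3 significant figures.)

1120 kg

Rearranging KE = ½mv² for m: m = 2·KE/v².
KE = 24900 J; v = 14.9 mph = 6.661 m/s.
m = 1122 kg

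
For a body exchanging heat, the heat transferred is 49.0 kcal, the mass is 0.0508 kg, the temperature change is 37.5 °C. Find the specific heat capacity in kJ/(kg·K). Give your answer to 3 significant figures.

Solving Q = m·c·ΔT for c: c = Q/(m·ΔT).
Q = 49.0 kcal = 2.050×10^5 J; m = 0.0508 kg; ΔT = 37.5 °C = 37.50 K.
c = 1.076×10^5 J/(kg·K)
1.076×10^5 J/(kg·K) × (1 kJ/(kg·K) / 1000 J/(kg·K)) = 107.6 kJ/(kg·K)

108 kJ/(kg·K)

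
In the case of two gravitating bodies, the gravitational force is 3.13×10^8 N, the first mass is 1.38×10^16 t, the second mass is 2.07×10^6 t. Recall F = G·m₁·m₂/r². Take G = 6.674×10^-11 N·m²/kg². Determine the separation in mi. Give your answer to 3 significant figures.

48.5 mi

Rearranging: r = √(G·m₁m₂/F).
F = 3.13×10^8 N; m₁ = 1.38×10^16 t = 1.380×10^19 kg; m₂ = 2.07×10^6 t = 2.070×10^9 kg; G = 6.674×10^-11 N·m²/kg².
r = 78045 m
78045 m × (1 mi / 1609 m) = 48.49 mi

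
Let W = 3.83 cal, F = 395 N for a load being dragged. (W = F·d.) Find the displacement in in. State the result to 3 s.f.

1.60 in

Solving W = F·d for d: d = W/F.
W = 3.83 cal = 16.02 J; F = 395 N.
d = 0.04057 m
0.04057 m × (1 in / 0.02540 m) = 1.597 in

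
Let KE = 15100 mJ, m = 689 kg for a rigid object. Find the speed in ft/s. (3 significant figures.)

0.687 ft/s

Rearranging KE = ½mv² for v: v = √(2·KE/m).
KE = 15100 mJ = 15.10 J; m = 689 kg.
v = 0.2094 m/s
0.2094 m/s × (1 ft/s / 0.3048 m/s) = 0.6869 ft/s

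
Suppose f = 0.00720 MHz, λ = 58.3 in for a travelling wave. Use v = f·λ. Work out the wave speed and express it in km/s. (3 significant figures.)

v is given directly by: v = fλ.
f = 0.00720 MHz = 7200 Hz; λ = 58.3 in = 1.481 m.
v = 10662 m/s
10662 m/s × (1 km/s / 1000 m/s) = 10.66 km/s

10.7 km/s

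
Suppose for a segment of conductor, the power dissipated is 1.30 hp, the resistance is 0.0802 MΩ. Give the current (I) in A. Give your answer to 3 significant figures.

0.110 A

Rearranging: I = √(P/R).
P = 1.30 hp = 969.4 W; R = 0.0802 MΩ = 80200 Ω.
I = 0.1099 A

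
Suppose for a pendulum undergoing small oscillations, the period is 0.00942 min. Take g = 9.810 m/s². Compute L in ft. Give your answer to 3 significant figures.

Rearranging: L = g·(T/2π)².
T = 0.00942 min = 0.5652 s; g = 9.810 m/s².
L = 0.07938 m
0.07938 m × (1 ft / 0.3048 m) = 0.2604 ft

0.260 ft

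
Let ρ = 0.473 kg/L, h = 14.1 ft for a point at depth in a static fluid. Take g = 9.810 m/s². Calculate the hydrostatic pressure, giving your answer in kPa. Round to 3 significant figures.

19.9 kPa

Directly: P = ρgh.
ρ = 0.473 kg/L = 473.0 kg/m³; h = 14.1 ft = 4.298 m; g = 9.810 m/s².
P = 19942 Pa
19942 Pa × (1 kPa / 1000 Pa) = 19.94 kPa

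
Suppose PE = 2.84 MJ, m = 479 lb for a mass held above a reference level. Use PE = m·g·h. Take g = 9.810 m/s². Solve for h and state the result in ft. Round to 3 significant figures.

4370 ft

Rearranging PE = m·g·h for h: h = PE/(m·g).
PE = 2.84 MJ = 2.840×10^6 J; m = 479 lb = 217.3 kg; g = 9.810 m/s².
h = 1332 m
1332 m × (1 ft / 0.3048 m) = 4372 ft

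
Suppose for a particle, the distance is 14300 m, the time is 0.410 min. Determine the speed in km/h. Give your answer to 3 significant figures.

v is given directly by: v = d/t.
d = 14300 m; t = 0.410 min = 24.60 s.
v = 581.3 m/s
581.3 m/s × (1 km/h / 0.2778 m/s) = 2093 km/h

2090 km/h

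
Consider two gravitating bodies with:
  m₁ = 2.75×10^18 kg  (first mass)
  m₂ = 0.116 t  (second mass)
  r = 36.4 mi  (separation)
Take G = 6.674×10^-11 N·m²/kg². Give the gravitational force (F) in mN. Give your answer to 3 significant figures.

F is given directly by: F = Gm₁m₂/r².
m₁ = 2.75×10^18 kg; m₂ = 0.116 t = 116.0 kg; r = 36.4 mi = 58580 m; G = 6.674×10^-11 N·m²/kg².
F = 6.204 N
6.204 N × (1 mN / 0.001000 N) = 6204 mN

6200 mN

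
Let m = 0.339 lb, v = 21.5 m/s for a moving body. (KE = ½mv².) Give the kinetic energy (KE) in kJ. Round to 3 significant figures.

Directly: KE = ½mv².
m = 0.339 lb = 0.1538 kg; v = 21.5 m/s.
KE = 35.54 J
35.54 J × (1 kJ / 1000 J) = 0.03554 kJ

0.0355 kJ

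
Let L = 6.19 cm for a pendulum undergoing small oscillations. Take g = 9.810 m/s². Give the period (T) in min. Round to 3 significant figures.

Directly: T = 2π√(L/g).
L = 6.19 cm = 0.06190 m; g = 9.810 m/s².
T = 0.4991 s
0.4991 s × (1 min / 60.00 s) = 0.008318 min

0.00832 min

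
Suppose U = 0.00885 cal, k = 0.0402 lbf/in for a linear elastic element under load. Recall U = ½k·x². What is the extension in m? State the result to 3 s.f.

0.103 m

Solving U = ½k·x² for x: x = √(2U/k).
U = 0.00885 cal = 0.03703 J; k = 0.0402 lbf/in = 7.040 N/m.
x = 0.1026 m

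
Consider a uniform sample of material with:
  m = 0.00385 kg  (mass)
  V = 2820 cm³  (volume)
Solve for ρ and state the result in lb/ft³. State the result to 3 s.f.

Directly: ρ = m/V.
m = 0.00385 kg; V = 2820 cm³ = 0.002820 m³.
ρ = 1.365 kg/m³
1.365 kg/m³ × (1 lb/ft³ / 16.02 kg/m³) = 0.08523 lb/ft³

0.0852 lb/ft³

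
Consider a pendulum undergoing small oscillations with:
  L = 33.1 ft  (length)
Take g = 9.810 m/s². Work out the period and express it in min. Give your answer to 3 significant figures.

0.106 min

Directly: T = 2π√(L/g).
L = 33.1 ft = 10.09 m; g = 9.810 m/s².
T = 6.372 s
6.372 s × (1 min / 60.00 s) = 0.1062 min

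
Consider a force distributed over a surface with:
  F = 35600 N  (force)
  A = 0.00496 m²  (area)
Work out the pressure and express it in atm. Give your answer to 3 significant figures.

Directly: P = F/A.
F = 35600 N; A = 0.00496 m².
P = 7.177×10^6 Pa  (the unit combination reduces to kg/(m·s²) = Pa)
7.177×10^6 Pa × (1 atm / 1.013×10^5 Pa) = 70.84 atm

70.8 atm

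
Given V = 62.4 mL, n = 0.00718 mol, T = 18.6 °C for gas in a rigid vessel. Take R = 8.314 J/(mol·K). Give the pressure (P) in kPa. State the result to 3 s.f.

Directly: P = nRT/V.
V = 62.4 mL = 6.240×10^-5 m³; n = 0.00718 mol; T = 18.6 °C = 291.8 K; R = 8.314 J/(mol·K).
P = 2.791×10^5 Pa  (the unit combination reduces to kg/(m·s²) = Pa)
2.791×10^5 Pa × (1 kPa / 1000 Pa) = 279.1 kPa

279 kPa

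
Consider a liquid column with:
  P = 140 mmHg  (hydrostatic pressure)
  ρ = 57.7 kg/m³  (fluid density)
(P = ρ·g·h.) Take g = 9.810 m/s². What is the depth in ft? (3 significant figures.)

108 ft

Rearranging: h = P/(ρ·g).
P = 140 mmHg = 18665 Pa; ρ = 57.7 kg/m³; g = 9.810 m/s².
h = 32.98 m
32.98 m × (1 ft / 0.3048 m) = 108.2 ft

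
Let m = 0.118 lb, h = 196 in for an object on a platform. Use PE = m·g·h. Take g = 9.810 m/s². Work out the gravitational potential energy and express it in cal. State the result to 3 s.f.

PE is given directly by: PE = mgh.
m = 0.118 lb = 0.05352 kg; h = 196 in = 4.978 m; g = 9.810 m/s².
PE = 2.614 J  (the unit combination reduces to kg·m²/s² = J)
2.614 J × (1 cal / 4.184 J) = 0.6248 cal

0.625 cal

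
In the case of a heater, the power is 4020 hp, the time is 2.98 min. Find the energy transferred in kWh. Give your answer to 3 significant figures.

Rearranging P = W/t for W: W = P·t.
P = 4020 hp = 2.998×10^6 W; t = 2.98 min = 178.8 s.
W = 5.360×10^8 J  (the unit combination reduces to kg·m²/s² = J)
5.360×10^8 J × (1 kWh / 3.600×10^6 J) = 148.9 kWh

149 kWh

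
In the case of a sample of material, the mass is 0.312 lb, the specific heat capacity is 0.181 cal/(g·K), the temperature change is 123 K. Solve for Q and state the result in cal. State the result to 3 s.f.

Q is given directly by: Q = mcΔT.
m = 0.312 lb = 0.1415 kg; c = 0.181 cal/(g·K) = 757.3 J/(kg·K); ΔT = 123 K.
Q = 13182 J
13182 J × (1 cal / 4.184 J) = 3151 cal

3150 cal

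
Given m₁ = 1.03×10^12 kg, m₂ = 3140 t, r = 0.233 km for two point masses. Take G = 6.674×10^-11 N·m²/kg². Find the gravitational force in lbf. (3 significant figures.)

894 lbf

F is given directly by: F = Gm₁m₂/r².
m₁ = 1.03×10^12 kg; m₂ = 3140 t = 3.140×10^6 kg; r = 0.233 km = 233.0 m; G = 6.674×10^-11 N·m²/kg².
F = 3976 N  (the unit combination reduces to kg·m/s² = N)
3976 N × (1 lbf / 4.448 N) = 893.8 lbf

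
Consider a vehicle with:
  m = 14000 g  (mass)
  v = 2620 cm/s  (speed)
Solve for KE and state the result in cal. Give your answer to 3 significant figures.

Directly: KE = ½mv².
m = 14000 g = 14.00 kg; v = 2620 cm/s = 26.20 m/s.
KE = 4805 J  (the unit combination reduces to kg·m²/s² = J)
4805 J × (1 cal / 4.184 J) = 1148 cal

1150 cal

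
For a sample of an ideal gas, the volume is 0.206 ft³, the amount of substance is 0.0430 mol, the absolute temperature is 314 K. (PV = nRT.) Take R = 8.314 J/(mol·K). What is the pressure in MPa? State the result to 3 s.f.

0.0192 MPa

From the ideal-gas law: P = nRT/V.
V = 0.206 ft³ = 0.005833 m³; n = 0.0430 mol; T = 314 K; R = 8.314 J/(mol·K).
P = 19244 Pa  (the unit combination reduces to kg/(m·s²) = Pa)
19244 Pa × (1 MPa / 1.000×10^6 Pa) = 0.01924 MPa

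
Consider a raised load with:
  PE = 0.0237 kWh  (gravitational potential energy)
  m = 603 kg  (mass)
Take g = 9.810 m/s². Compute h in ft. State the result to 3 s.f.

Rearranging: h = PE/(m·g).
PE = 0.0237 kWh = 85320 J; m = 603 kg; g = 9.810 m/s².
h = 14.42 m
14.42 m × (1 ft / 0.3048 m) = 47.32 ft

47.3 ft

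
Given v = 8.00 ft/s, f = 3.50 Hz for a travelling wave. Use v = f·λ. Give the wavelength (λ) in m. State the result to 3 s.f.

Rearranging v = f·λ for λ: λ = v/f.
v = 8.00 ft/s = 2.438 m/s; f = 3.50 Hz.
λ = 0.6967 m

0.697 m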